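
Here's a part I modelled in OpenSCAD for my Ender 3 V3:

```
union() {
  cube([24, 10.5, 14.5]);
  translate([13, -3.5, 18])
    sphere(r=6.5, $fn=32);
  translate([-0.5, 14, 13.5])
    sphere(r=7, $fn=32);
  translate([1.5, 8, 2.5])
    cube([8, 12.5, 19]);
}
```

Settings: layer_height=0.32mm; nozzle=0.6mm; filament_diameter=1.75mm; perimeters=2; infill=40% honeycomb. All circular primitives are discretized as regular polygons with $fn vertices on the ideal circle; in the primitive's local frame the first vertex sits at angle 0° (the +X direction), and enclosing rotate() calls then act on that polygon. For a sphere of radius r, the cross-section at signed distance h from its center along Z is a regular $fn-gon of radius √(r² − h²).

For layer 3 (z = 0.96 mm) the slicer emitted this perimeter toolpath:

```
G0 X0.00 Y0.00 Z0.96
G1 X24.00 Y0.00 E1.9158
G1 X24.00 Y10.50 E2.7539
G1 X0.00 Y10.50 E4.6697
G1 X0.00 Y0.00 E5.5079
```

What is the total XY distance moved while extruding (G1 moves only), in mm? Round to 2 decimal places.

69.00 mm

Sum the Euclidean lengths of each G1 segment: total = 69.00 mm.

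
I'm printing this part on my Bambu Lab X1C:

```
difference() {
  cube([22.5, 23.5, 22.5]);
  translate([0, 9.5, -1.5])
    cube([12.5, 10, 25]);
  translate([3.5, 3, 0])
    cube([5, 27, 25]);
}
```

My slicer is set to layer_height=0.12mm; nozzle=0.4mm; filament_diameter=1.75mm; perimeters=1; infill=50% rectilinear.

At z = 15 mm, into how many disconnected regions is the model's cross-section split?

2

At z = 15 mm: the cube is present — its section is the full 22.5×23.5 rectangle; the cube at (0, 9.5) (footprint 12.5×10) is included at this height; the 5×27 cube at (3.5, 3) contributes its full rectangle; After the difference (first − rest): starting from the 22.5×23.5 cube, the 12.5×10 cube at (0, 9.5) lies inside it touching the edge (removes its full 125.00 mm²); the 5×27 cube at (3.5, 3) partially overlaps it — only the 52.50 mm² overlap (of its 135.00 mm²) is removed, clipping the outline — 2 connected regions. The result has 2 disconnected regions.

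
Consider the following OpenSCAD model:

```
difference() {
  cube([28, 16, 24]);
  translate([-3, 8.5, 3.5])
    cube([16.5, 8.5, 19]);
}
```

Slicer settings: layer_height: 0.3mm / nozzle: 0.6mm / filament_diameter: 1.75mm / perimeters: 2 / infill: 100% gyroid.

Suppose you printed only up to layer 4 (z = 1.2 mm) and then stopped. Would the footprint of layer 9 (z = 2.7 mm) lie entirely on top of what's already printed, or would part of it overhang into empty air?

entirely on top

Compare the two slices. At z = 1.2: the 28×16 cube contributes its full rectangle (area 448.00 mm²); the cube at (-3, 8.5) is not intersected at this z (z outside [3.5, 22.5]); After the difference (first − rest): none of the subtracted shapes is present at this height, so the 28×16 cube is unchanged — area = 448.00 mm². At z = 2.7: the 28×16 cube contributes its full rectangle (area 448.00 mm²); the cube at (-3, 8.5) is absent (z outside [3.5, 22.5]); After the difference (first − rest): none of the subtracted shapes is present at this height, so the 28×16 cube is unchanged — area = 448.00 mm². Checking containment: the cross-section at z = 2.7 is a subset of the cross-section at z = 1.2.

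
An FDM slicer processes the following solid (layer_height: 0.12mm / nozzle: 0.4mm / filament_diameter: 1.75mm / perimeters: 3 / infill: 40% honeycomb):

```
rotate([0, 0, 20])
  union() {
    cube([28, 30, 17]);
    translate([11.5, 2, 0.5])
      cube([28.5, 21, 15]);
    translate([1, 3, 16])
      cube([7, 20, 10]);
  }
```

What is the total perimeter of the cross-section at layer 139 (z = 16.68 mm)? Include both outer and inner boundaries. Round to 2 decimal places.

At z = 16.68 mm: the 28×30 cube contributes its full rectangle (perimeter 116.00 mm); the cube at (11.5, 2) does not reach this height (z outside [0.5, 15.5]); the cube at (1, 3) (footprint 7×20) is included at this height (perimeter 54.00 mm); Taking the union: the 7×20 cube at (1, 3) lies entirely inside the 28×30 cube, so the union is just the 28×30 cube — boundary = 116.00 mm; (whole slice rotated 20° about Z — lengths, areas and connectivity unchanged). Overall, the cross-section is a single solid region. Total boundary length (outer) = 116.00 mm.

116.00 mm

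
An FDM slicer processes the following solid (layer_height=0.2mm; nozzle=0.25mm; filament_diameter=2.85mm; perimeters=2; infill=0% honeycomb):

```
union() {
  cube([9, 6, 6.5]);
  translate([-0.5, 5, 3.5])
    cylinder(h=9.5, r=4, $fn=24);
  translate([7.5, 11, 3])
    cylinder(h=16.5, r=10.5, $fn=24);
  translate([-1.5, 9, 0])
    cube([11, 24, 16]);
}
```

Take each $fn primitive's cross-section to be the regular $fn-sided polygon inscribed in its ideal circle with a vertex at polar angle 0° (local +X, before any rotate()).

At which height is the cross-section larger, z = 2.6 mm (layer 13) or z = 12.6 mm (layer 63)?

Layer 13 (z = 2.6): the cube is present — its section is the full 9×6 rectangle (area 54.00 mm²); the cylinder at (-0.5, 5) is absent (z outside [3.5, 13]); the cylinder at (7.5, 11) is not intersected at this z (z outside [3, 19.5]); the cube at (-1.5, 9) is present — its section is the full 11×24 rectangle (area 264.00 mm²); Taking the union: the 2 present regions are separate (no shared area or edge), so areas and boundary lengths simply add and each stays a separate island — area = 318.00 mm². So its area = 318.00 mm². Layer 63 (z = 12.6): the cube does not reach this height (z outside [0, 6.5]); the r=4 cylinder at (-0.5, 5) gives a regular 24-gon of circumradius 4 (constant along its height) (area = (24/2)·4.000²·sin(360°/24) = 49.69 mm²); the r=10.5 cylinder at (7.5, 11) gives a regular 24-gon of circumradius 10.5 (constant along its height) (area = (24/2)·10.500²·sin(360°/24) = 342.42 mm²); the 11×24 cube at (-1.5, 9) contributes its full rectangle (area 264.00 mm²); Merging all regions: the regions partially overlap — summed areas 656.11 mm² minus the doubly-counted overlap 149.48 mm² gives 506.63 mm² — area = 506.63 mm². So its area = 506.63 mm². Layer 63 is larger (506.63 vs 318.00 mm²).

layer 63 (z = 12.6 mm)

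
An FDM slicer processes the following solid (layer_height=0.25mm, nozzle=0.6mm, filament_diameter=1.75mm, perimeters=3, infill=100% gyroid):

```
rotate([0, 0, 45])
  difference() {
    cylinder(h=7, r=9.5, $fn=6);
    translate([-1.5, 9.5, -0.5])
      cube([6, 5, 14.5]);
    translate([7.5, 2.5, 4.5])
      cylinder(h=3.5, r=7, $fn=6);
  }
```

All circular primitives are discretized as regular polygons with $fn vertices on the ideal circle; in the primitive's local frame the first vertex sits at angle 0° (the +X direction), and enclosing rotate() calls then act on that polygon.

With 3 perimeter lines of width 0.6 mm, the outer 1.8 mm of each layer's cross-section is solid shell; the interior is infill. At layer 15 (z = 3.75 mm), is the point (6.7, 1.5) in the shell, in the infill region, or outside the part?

shell

At z = 3.75 mm: the cylinder: section is a regular 6-gon, circumradius r=9.5; the cube at (-1.5, 9.5) is present — its section is the full 6×5 rectangle; the cylinder at (7.5, 2.5) is not intersected at this z (z outside [4.5, 8]); Subtracting the remaining from the first: starting from the r=9.5 cylinder, the 6×5 cube at (-1.5, 9.5) misses the remaining region (no effect) — 1 connected region; (rotated 45° about Z; rotation is an isometry so areas/perimeters/island counts are preserved). Overall, the cross-section is a single solid region. Undo the 45° rotation: the query point maps to (5.798, -3.677) in the un-rotated model frame. The nearest boundary edge runs (9.50, 0.00)→(4.75, -8.23); distance from the point to it = 1.37 mm. The point is inside the cross-section, 1.37 mm from the nearest boundary — within the 1.8 mm shell band (3 × 0.6).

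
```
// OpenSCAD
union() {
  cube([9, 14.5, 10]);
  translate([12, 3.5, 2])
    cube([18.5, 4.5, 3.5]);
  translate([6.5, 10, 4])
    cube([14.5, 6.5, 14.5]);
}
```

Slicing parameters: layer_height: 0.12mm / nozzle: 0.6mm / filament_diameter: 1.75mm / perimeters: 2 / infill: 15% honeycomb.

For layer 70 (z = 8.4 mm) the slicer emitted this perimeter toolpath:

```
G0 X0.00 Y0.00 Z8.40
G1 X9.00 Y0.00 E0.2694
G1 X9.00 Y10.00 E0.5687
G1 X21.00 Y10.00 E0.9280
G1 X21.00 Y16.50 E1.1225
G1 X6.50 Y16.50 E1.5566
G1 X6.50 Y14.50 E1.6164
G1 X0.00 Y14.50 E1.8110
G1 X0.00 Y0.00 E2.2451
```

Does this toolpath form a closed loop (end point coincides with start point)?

Start point (G0): (0.00, 0.00). End point (last G1): the path returns to the start — closed.

yes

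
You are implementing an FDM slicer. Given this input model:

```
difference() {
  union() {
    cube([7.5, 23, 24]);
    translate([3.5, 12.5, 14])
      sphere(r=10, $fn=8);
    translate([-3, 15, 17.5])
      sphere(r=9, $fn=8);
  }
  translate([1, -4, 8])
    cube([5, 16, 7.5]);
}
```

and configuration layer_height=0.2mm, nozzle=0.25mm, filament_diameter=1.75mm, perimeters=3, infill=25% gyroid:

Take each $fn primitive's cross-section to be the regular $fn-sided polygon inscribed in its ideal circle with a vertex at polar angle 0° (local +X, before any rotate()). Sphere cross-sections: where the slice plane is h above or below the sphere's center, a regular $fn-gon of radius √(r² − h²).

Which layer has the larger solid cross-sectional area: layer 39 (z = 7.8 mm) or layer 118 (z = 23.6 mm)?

layer 118 (z = 23.6 mm)

Layer 39 (z = 7.8): the 7.5×23 cube contributes its full rectangle (area 172.50 mm²); the r=10 sphere at (3.5, 12.5) slices to a regular 8-gon of circumradius 7.846 (√(r²−h²) with h=6.2 from center) (area = (8/2)·7.846²·sin(360°/8) = 174.12 mm²); the sphere at (-3, 15) is absent (|z−center|=9.700 > r=9); Taking the union: the regions partially overlap — summed areas 346.62 mm² minus the doubly-counted overlap 105.99 mm² gives 240.63 mm² — area = 240.63 mm²; the cube at (1, -4) does not reach this height (z outside [8, 15.5]); After the difference (first − rest): none of the subtracted shapes is present at this height, so the result so far is unchanged — area = 240.63 mm². So its area = 240.63 mm². Layer 118 (z = 23.6): the cube (footprint 7.5×23) is included at this height (area 172.50 mm²); the sphere at (3.5, 12.5): section is a regular 8-gon, circumradius = √(r²−h²) = √(10²−9.6²) = 2.800 (area = (8/2)·2.800²·sin(360°/8) = 22.17 mm²); the sphere at (-3, 15): section is a regular 8-gon, circumradius = √(r²−h²) = √(9²−6.1²) = 6.617 (area = (8/2)·6.617²·sin(360°/8) = 123.86 mm²); Taking the union: the regions partially overlap — summed areas 318.53 mm² minus the doubly-counted overlap 48.13 mm² gives 270.40 mm² — area = 270.40 mm²; the cube at (1, -4) is not intersected at this z (z outside [8, 15.5]); After the difference (first − rest): none of the subtracted shapes is present at this height, so that combined region is unchanged — area = 270.40 mm². So its area = 270.40 mm². Layer 118 is larger (270.40 vs 240.63 mm²).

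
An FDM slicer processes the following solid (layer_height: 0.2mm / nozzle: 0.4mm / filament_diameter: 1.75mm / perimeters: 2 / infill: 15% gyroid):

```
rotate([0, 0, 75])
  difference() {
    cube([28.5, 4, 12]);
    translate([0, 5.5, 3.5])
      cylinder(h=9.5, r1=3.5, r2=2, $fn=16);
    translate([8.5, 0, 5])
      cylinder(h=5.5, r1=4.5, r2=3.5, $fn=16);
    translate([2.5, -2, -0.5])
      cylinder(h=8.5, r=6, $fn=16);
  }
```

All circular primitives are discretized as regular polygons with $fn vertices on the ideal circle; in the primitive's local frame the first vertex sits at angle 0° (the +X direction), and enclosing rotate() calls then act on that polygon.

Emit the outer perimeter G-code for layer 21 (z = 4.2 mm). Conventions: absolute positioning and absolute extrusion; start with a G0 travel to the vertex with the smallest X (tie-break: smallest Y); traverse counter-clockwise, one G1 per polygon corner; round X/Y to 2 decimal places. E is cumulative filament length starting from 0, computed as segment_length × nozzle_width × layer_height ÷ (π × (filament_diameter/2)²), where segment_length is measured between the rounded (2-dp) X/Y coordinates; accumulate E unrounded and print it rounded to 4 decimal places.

G0 X-3.09 Y3.93 Z4.20
G1 X-3.02 Y3.85 E0.0035
G1 X-2.18 Y5.55 E0.0666
G1 X-0.42 Y7.09 E0.1444
G1 X1.80 Y7.85 E0.2224
G1 X2.10 Y7.83 E0.2324
G1 X7.38 Y27.53 E0.9108
G1 X3.51 Y28.56 E1.0440
G1 X-3.09 Y3.93 E1.8921

At z = 4.2 mm: the 28.5×4 cube contributes its full rectangle; the cone at (0, 5.5) contributes a regular 16-gon of circumradius 3.389 (interpolated between r1=3.5 and r2=2 at t=0.074); the cone at (8.5, 0) does not reach this height (z outside [5, 10.5]); the r=6 cylinder at (2.5, -2) gives a regular 16-gon of circumradius 6 (constant along its height); After the difference (first − rest): starting from the 28.5×4 cube, the cone at (0, 5.5) partially overlaps it — only the 3.94 mm² overlap (of its 35.17 mm²) is removed, clipping the outline; the r=6 cylinder at (2.5, -2) partially overlaps it — only the 22.03 mm² overlap (of its 110.21 mm²) is removed, clipping the outline — 1 connected region; (whole slice rotated 75° about Z — lengths, areas and connectivity unchanged). The outline is a single polygon with 8 vertices. Extrusion per mm of travel: 0.4 × 0.2 / (π × 0.875²) = 0.033260. Accumulating E over each segment gives final E = 1.8921.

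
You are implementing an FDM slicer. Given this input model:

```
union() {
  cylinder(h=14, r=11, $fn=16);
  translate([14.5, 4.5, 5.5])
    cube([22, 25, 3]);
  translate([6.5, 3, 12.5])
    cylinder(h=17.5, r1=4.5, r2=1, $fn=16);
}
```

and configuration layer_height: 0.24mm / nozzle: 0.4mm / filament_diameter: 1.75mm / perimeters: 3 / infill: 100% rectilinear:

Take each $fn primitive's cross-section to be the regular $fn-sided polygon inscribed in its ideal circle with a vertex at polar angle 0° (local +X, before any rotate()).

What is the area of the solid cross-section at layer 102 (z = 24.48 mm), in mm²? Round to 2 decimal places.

13.55 mm²

At z = 24.48 mm: the cylinder is absent (z outside [0, 14]); the cube at (14.5, 4.5) is not intersected at this z (z outside [5.5, 8.5]); the cone at (6.5, 3): at t=0.685 of its height the radius interpolates to r₁+(r₂−r₁)t = 2.104, giving a regular 16-gon of that circumradius (area = (16/2)·2.104²·sin(360°/16) = 13.55 mm²); Taking the union: only the cone at (6.5, 3) is present, so the union is just that shape — area = 13.55 mm². Overall, the cross-section is a single solid region. Net area = 13.55 mm².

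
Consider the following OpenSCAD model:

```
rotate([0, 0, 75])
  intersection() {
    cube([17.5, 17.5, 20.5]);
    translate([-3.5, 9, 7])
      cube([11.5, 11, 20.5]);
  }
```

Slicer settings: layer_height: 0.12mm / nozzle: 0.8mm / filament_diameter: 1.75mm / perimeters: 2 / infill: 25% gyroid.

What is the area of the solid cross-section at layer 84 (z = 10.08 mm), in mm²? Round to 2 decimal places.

At z = 10.08 mm: the cube is present — its section is the full 17.5×17.5 rectangle (area 306.25 mm²); the cube at (-3.5, 9) (footprint 11.5×11) is included at this height (area 126.50 mm²); Keeping only the common overlap: the 11.5×11 cube at (-3.5, 9) partially overlaps the 17.5×17.5 cube; clipping to the common part keeps 68.00 mm² — area = 68.00 mm²; (whole slice rotated 75° about Z — lengths, areas and connectivity unchanged). Overall, the cross-section is a single solid region. Net area = 68.00 mm².

68.00 mm²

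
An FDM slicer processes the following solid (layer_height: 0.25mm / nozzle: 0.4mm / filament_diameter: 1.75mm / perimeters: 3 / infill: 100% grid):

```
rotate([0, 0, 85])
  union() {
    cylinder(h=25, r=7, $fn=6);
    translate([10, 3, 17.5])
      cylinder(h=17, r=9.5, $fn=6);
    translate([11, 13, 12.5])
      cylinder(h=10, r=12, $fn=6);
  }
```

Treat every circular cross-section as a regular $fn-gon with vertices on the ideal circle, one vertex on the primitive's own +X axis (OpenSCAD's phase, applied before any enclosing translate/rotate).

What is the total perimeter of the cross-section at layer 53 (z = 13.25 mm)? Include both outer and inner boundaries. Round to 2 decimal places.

105.03 mm

At z = 13.25 mm: the r=7 cylinder gives a regular 6-gon of circumradius 7 (constant along its height) (perimeter = 2·6·7.000·sin(180°/6) = 42.00 mm); the cylinder at (10, 3) does not reach this height (z outside [17.5, 34.5]); the r=12 cylinder at (11, 13) gives a regular 6-gon of circumradius 12 (constant along its height) (perimeter = 2·6·12.000·sin(180°/6) = 72.00 mm); Combining (union): the regions partially overlap (shared area 1.71 mm²), so the edge portions inside another operand are dropped and the merged outline is re-measured after clipping — boundary = 105.03 mm; (rotated 85° about Z; rotation is an isometry so areas/perimeters/island counts are preserved). Overall, the cross-section is a single solid region. Total boundary length (outer) = 105.03 mm.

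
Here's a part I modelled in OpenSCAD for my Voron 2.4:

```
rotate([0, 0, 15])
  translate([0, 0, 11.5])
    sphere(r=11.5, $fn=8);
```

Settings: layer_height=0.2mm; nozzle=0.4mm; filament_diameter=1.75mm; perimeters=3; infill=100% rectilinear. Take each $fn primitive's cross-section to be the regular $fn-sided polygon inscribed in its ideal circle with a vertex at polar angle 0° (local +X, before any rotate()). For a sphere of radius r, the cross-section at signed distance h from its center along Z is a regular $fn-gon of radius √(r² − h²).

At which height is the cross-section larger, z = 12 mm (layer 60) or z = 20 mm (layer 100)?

Layer 60 (z = 12): the sphere: section is a regular 8-gon, circumradius = √(r²−h²) = √(11.5²−0.5²) = 11.489 (area = (8/2)·11.489²·sin(360°/8) = 373.35 mm²); (rotated 15° about Z; rotation is an isometry so areas/perimeters/island counts are preserved). So its area = 373.35 mm². Layer 100 (z = 20): the sphere: section is a regular 8-gon, circumradius = √(r²−h²) = √(11.5²−8.5²) = 7.746 (area = (8/2)·7.746²·sin(360°/8) = 169.71 mm²); (whole slice rotated 15° about Z — lengths, areas and connectivity unchanged). So its area = 169.71 mm². Layer 60 is larger (373.35 vs 169.71 mm²).

layer 60 (z = 12 mm)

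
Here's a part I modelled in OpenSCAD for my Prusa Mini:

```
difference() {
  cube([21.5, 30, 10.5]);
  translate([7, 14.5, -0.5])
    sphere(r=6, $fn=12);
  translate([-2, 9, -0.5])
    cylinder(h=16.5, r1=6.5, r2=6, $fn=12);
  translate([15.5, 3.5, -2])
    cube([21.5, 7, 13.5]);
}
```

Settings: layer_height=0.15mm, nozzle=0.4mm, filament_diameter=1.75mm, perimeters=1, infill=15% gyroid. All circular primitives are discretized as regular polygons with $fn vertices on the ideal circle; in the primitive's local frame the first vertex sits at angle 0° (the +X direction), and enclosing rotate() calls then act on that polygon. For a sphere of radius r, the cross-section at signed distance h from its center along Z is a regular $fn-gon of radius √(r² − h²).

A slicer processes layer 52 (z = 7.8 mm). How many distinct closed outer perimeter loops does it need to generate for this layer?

1

At z = 7.8 mm: the cube (footprint 21.5×30) is included at this height; the sphere at (7, 14.5) is absent (|z−center|=8.300 > r=6); the cone at (-2, 9) (r1=6.5→r2=6) has section circumradius 6.248 here — a regular 12-gon; the 21.5×7 cube at (15.5, 3.5) contributes its full rectangle; After the difference (first − rest): starting from the 21.5×30 cube, the cone at (-2, 9) partially overlaps it — only the 34.64 mm² overlap (of its 117.13 mm²) is removed, clipping the outline; the 21.5×7 cube at (15.5, 3.5) partially overlaps it — only the 42.00 mm² overlap (of its 150.50 mm²) is removed, clipping the outline — 1 connected region. The result has 1 disconnected region.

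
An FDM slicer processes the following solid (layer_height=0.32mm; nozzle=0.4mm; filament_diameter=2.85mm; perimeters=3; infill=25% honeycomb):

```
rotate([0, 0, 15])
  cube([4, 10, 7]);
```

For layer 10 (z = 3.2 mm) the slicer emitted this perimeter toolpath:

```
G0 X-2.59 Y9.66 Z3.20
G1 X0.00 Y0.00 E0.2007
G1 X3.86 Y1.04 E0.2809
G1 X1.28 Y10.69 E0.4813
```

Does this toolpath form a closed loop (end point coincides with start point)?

no

Start point (G0): (-2.59, 9.66). End point (last G1): the path does not return to the start — open.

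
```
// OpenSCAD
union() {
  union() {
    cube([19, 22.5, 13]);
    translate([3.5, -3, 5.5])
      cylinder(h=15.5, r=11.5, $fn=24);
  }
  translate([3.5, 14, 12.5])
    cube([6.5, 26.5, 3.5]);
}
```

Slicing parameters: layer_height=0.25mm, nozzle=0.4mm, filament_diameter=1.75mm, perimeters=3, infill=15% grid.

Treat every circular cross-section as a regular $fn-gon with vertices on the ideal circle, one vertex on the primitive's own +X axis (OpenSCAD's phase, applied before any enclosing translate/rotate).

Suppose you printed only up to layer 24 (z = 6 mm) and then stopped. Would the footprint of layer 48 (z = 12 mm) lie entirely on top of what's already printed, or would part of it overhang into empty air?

Compare the two slices. At z = 6: the cube is present — its section is the full 19×22.5 rectangle (area 427.50 mm²); the r=11.5 cylinder at (3.5, -3) contributes a regular 24-gon of circumradius 11.5 (area = (24/2)·11.500²·sin(360°/24) = 410.75 mm²); Combining (union): the regions partially overlap — summed areas 838.25 mm² minus the doubly-counted overlap 97.68 mm² gives 740.56 mm² — area = 740.56 mm²; the cube at (3.5, 14) is absent (z outside [12.5, 16]); Combining (union): only the result so far is present, so the union is just that shape — area = 740.56 mm². At z = 12: the cube (footprint 19×22.5) is included at this height (area 427.50 mm²); the r=11.5 cylinder at (3.5, -3) contributes a regular 24-gon of circumradius 11.5 (area = (24/2)·11.500²·sin(360°/24) = 410.75 mm²); Taking the union: the regions partially overlap — summed areas 838.25 mm² minus the doubly-counted overlap 97.68 mm² gives 740.56 mm² — area = 740.56 mm²; the cube at (3.5, 14) is not intersected at this z (z outside [12.5, 16]); Taking the union: only the result so far is present, so the union is just that shape — area = 740.56 mm². Checking containment: the cross-section at z = 12 is a subset of the cross-section at z = 6.

entirely on top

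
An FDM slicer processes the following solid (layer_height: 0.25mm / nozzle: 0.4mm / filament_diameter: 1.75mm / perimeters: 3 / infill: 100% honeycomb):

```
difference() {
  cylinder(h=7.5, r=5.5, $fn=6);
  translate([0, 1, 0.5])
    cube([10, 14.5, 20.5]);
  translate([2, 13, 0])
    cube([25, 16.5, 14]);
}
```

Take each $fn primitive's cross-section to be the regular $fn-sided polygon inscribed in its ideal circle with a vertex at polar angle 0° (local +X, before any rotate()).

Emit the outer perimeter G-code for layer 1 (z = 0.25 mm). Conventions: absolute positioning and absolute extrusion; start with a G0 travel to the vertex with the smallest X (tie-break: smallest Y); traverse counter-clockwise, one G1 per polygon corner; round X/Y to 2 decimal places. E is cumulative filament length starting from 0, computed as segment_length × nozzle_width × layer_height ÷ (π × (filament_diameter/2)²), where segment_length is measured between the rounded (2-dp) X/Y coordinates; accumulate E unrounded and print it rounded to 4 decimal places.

G0 X-5.50 Y0.00 Z0.25
G1 X-2.75 Y-4.76 E0.2286
G1 X2.75 Y-4.76 E0.4572
G1 X5.50 Y0.00 E0.6858
G1 X2.75 Y4.76 E0.9143
G1 X-2.75 Y4.76 E1.1430
G1 X-5.50 Y0.00 E1.3715

At z = 0.25 mm: the r=5.5 cylinder contributes a regular 6-gon of circumradius 5.5; the cube at (0, 1) is absent (z outside [0.5, 21]); the 25×16.5 cube at (2, 13) contributes its full rectangle; Subtracting the remaining from the first: starting from the r=5.5 cylinder, the 25×16.5 cube at (2, 13) misses the remaining region (no effect) — 1 connected region. The outline is a single polygon with 6 vertices. Extrusion per mm of travel: 0.4 × 0.25 / (π × 0.875²) = 0.041575. Accumulating E over each segment gives final E = 1.3715.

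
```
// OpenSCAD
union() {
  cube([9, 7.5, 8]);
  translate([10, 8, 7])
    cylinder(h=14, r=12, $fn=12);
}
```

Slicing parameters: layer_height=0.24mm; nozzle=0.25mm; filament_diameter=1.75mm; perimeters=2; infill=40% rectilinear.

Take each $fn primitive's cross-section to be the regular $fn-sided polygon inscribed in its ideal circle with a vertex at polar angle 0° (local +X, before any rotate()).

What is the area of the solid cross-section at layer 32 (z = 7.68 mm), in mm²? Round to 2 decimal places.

433.29 mm²

At z = 7.68 mm: the 9×7.5 cube contributes its full rectangle (area 67.50 mm²); the r=12 cylinder at (10, 8) gives a regular 12-gon of circumradius 12 (constant along its height) (area = (12/2)·12.000²·sin(360°/12) = 432.00 mm²); Combining (union): the regions partially overlap — summed areas 499.50 mm² minus the doubly-counted overlap 66.21 mm² gives 433.29 mm² — area = 433.29 mm². Overall, the cross-section is a single solid region. Net area = 433.29 mm².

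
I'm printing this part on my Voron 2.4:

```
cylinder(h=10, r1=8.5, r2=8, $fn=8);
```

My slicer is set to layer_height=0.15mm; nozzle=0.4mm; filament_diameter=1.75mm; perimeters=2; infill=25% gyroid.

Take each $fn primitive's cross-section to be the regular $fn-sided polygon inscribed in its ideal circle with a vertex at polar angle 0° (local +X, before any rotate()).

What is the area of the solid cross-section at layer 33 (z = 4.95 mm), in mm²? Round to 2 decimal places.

At z = 4.95 mm: the cone: at t=0.495 of its height the radius interpolates to r₁+(r₂−r₁)t = 8.252, giving a regular 8-gon of that circumradius (area = (8/2)·8.252²·sin(360°/8) = 192.63 mm²). Overall, the cross-section is a single solid region. Net area = 192.63 mm².

192.63 mm²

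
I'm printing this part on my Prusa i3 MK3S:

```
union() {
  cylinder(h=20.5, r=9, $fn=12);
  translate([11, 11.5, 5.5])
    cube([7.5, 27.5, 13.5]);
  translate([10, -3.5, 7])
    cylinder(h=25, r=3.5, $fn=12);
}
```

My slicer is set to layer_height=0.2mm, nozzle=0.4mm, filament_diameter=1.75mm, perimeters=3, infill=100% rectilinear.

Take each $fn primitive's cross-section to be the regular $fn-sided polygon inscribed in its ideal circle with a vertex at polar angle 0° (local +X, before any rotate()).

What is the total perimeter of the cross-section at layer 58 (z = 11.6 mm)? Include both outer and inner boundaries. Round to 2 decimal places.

At z = 11.6 mm: the r=9 cylinder gives a regular 12-gon of circumradius 9 (constant along its height) (perimeter = 2·12·9.000·sin(180°/12) = 55.90 mm); the cube at (11, 11.5) is present — its section is the full 7.5×27.5 rectangle (perimeter 70.00 mm); the r=3.5 cylinder at (10, -3.5) contributes a regular 12-gon of circumradius 3.5 (perimeter = 2·12·3.500·sin(180°/12) = 21.74 mm); Taking the union: the regions partially overlap (shared area 5.90 mm²), so the edge portions inside another operand are dropped and the merged outline is re-measured after clipping — boundary = 135.99 mm. Overall, the cross-section has 2 separate islands. Total boundary length (outer) = 135.99 mm.

135.99 mm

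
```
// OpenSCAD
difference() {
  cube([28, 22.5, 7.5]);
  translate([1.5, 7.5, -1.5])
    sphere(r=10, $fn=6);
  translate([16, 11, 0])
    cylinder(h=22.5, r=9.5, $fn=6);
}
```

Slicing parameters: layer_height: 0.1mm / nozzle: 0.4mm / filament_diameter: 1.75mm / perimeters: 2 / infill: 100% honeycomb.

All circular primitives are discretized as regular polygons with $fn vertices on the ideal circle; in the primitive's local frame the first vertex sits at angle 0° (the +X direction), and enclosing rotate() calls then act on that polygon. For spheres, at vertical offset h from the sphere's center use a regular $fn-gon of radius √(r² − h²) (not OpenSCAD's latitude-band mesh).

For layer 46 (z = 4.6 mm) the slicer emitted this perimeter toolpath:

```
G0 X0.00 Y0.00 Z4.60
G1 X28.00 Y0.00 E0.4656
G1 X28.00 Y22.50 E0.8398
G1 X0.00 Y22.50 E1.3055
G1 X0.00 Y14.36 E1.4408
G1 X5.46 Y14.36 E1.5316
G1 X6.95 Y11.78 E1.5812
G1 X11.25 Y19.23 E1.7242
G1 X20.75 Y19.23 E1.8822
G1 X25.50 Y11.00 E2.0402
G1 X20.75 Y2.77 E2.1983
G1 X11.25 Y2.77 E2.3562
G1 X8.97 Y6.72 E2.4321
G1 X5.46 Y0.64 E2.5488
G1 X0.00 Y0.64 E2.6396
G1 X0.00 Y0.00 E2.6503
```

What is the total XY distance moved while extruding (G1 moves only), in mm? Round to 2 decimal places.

Sum the Euclidean lengths of each G1 segment: total = 159.37 mm.

159.37 mm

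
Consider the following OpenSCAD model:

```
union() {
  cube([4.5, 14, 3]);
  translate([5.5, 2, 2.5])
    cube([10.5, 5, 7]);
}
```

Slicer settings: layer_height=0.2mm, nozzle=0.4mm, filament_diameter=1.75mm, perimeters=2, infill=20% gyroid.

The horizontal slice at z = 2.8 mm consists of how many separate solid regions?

At z = 2.8 mm: the cube is present — its section is the full 4.5×14 rectangle; the cube at (5.5, 2) is present — its section is the full 10.5×5 rectangle; Merging all regions: the 2 present regions are separate (no shared area or edge), so areas and boundary lengths simply add and each stays a separate island — 2 connected regions. The result has 2 disconnected regions.

2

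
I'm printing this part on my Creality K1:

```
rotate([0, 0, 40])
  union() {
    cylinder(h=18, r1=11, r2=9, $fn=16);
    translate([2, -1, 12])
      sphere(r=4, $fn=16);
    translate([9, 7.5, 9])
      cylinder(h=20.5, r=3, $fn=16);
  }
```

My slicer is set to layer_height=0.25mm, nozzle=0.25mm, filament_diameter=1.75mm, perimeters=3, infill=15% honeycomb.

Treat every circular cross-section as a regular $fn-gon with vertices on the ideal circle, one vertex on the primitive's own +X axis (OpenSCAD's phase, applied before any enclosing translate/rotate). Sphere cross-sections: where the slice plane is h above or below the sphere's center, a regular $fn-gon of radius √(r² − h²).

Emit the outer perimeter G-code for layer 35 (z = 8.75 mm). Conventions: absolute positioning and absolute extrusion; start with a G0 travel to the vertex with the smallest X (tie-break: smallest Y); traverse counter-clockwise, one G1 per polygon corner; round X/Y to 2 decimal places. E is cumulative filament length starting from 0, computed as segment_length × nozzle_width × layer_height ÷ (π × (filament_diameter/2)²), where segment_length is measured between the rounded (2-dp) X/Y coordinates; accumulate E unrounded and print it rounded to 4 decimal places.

G0 X-9.99 Y0.87 Z8.75
G1 X-9.56 Y-3.02 E0.1017
G1 X-7.68 Y-6.45 E0.2033
G1 X-4.63 Y-8.89 E0.3048
G1 X-0.87 Y-9.99 E0.4066
G1 X3.02 Y-9.56 E0.5083
G1 X6.45 Y-7.68 E0.6100
G1 X8.89 Y-4.63 E0.7114
G1 X9.99 Y-0.87 E0.8132
G1 X9.56 Y3.02 E0.9149
G1 X7.68 Y6.45 E1.0166
G1 X4.63 Y8.89 E1.1181
G1 X0.87 Y9.99 E1.2199
G1 X-3.02 Y9.56 E1.3216
G1 X-6.45 Y7.68 E1.4232
G1 X-8.89 Y4.63 E1.5247
G1 X-9.99 Y0.87 E1.6265

At z = 8.75 mm: the cone: at t=0.486 of its height the radius interpolates to r₁+(r₂−r₁)t = 10.028, giving a regular 16-gon of that circumradius; the sphere at (2, -1): section is a regular 16-gon, circumradius = √(r²−h²) = √(4²−3.25²) = 2.332; the cylinder at (9, 7.5) does not reach this height (z outside [9, 29.5]); Merging all regions: the r=4 sphere at (2, -1) lies entirely inside the cone, so the union is just the cone — 1 connected region; (whole slice rotated 40° about Z — lengths, areas and connectivity unchanged). The outline is a single polygon with 16 vertices. Extrusion per mm of travel: 0.25 × 0.25 / (π × 0.875²) = 0.025984. Accumulating E over each segment gives final E = 1.6265.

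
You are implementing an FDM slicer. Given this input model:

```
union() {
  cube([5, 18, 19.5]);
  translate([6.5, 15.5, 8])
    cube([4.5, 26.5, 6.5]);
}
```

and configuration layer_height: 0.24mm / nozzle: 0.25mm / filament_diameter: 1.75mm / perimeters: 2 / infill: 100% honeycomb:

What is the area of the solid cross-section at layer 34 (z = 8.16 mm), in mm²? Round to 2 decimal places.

At z = 8.16 mm: the 5×18 cube contributes its full rectangle (area 90.00 mm²); the cube at (6.5, 15.5) is present — its section is the full 4.5×26.5 rectangle (area 119.25 mm²); Merging all regions: the 2 present regions are separate (no shared area or edge), so areas and boundary lengths simply add and each stays a separate island — area = 209.25 mm². Overall, the cross-section has 2 separate islands. Net area = 209.25 mm².

209.25 mm²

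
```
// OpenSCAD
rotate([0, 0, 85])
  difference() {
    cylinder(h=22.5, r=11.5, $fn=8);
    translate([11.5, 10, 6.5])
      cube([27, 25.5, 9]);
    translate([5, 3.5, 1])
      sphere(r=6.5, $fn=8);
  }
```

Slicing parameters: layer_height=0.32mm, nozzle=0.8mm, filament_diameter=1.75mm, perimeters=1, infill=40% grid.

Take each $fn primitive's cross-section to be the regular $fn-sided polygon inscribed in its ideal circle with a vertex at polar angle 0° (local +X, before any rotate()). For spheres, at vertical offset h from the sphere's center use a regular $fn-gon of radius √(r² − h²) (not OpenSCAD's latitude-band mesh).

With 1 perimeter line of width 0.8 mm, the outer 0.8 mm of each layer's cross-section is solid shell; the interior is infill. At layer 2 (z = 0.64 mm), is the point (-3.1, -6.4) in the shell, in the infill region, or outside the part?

infill

At z = 0.64 mm: the cylinder: section is a regular 8-gon, circumradius r=11.5; the cube at (11.5, 10) does not reach this height (z outside [6.5, 15.5]); the r=6.5 sphere at (5, 3.5) slices to a regular 8-gon of circumradius 6.490 (√(r²−h²) with h=0.36 from center); Taking the first minus the rest: starting from the r=11.5 cylinder, the r=6.5 sphere at (5, 3.5) partially overlaps it — only the 108.89 mm² overlap (of its 119.13 mm²) is removed, clipping the outline — 1 connected region; (rotated 85° about Z; rotation is an isometry so areas/perimeters/island counts are preserved). Overall, the cross-section is a single solid region. Undo the 85° rotation: the query point maps to (-6.646, 2.530) in the un-rotated model frame. The nearest boundary edge runs (-11.50, 0.00)→(-8.13, 8.13); distance from the point to it = 3.52 mm. The point is inside the cross-section and 3.52 mm from the nearest boundary — more than the 0.8 mm shell width (1 × 0.8), so it's in the infill interior.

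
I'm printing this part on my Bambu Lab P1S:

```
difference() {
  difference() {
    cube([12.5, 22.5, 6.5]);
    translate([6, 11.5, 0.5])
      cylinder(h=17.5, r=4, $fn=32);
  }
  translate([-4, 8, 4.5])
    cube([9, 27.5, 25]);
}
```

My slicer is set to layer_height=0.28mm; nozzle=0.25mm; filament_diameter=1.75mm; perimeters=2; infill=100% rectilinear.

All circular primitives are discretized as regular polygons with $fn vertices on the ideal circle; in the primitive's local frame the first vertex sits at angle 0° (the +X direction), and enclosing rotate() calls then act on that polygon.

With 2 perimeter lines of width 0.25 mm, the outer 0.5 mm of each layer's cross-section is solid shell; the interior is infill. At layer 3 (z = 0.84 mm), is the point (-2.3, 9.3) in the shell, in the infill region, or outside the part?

At z = 0.84 mm: the 12.5×22.5 cube contributes its full rectangle; the r=4 cylinder at (6, 11.5) gives a regular 32-gon of circumradius 4 (constant along its height); Taking the first minus the rest: starting from the 12.5×22.5 cube, the r=4 cylinder at (6, 11.5) lies wholly inside it (removes its full 49.94 mm² and its 25.09 mm outline becomes a hole wall) — 1 connected region with 1 hole; the cube at (-4, 8) is not intersected at this z (z outside [4.5, 29.5]); Taking the first minus the rest: none of the subtracted shapes is present at this height, so that combined region is unchanged — 1 connected region with 1 hole. Overall, the cross-section is one region with 1 hole. The nearest boundary edge runs (0.00, 0.00)→(0.00, 22.50); distance from the point to it = 2.30 mm. The point is not inside any of the regions above, so it lies outside the cross-section (2.30 mm from the nearest boundary).

outside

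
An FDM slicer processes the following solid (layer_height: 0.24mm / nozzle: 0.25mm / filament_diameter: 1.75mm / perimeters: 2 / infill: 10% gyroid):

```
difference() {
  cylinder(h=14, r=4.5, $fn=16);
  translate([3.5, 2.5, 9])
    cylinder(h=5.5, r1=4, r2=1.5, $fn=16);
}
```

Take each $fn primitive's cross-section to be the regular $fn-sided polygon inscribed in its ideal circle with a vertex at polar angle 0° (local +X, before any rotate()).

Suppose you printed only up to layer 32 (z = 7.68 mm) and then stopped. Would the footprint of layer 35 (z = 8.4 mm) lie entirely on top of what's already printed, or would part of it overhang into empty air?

Compare the two slices. At z = 7.68: the r=4.5 cylinder contributes a regular 16-gon of circumradius 4.5 (area = (16/2)·4.500²·sin(360°/16) = 61.99 mm²); the cone at (3.5, 2.5) does not reach this height (z outside [9, 14.5]); Subtracting the remaining from the first: none of the subtracted shapes is present at this height, so the r=4.5 cylinder is unchanged — area = 61.99 mm². At z = 8.4: the cylinder: section is a regular 16-gon, circumradius r=4.5 (area = (16/2)·4.500²·sin(360°/16) = 61.99 mm²); the cone at (3.5, 2.5) is not intersected at this z (z outside [9, 14.5]); Subtracting the remaining from the first: none of the subtracted shapes is present at this height, so the r=4.5 cylinder is unchanged — area = 61.99 mm². Checking containment: the cross-section at z = 8.4 is a subset of the cross-section at z = 7.68.

entirely on top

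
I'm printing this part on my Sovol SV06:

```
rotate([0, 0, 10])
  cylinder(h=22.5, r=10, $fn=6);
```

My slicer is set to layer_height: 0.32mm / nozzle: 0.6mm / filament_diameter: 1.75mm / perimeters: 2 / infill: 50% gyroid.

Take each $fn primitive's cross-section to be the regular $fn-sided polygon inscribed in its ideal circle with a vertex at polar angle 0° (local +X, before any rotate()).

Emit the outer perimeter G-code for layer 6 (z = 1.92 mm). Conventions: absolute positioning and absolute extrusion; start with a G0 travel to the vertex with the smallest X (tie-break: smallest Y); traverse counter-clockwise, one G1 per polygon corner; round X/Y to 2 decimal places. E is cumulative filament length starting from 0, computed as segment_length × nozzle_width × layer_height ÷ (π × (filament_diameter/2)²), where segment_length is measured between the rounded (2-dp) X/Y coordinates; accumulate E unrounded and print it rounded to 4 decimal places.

G0 X-9.85 Y-1.74 Z1.92
G1 X-3.42 Y-9.40 E0.7983
G1 X6.43 Y-7.66 E1.5968
G1 X9.85 Y1.74 E2.3952
G1 X3.42 Y9.40 E3.1936
G1 X-6.43 Y7.66 E3.9920
G1 X-9.85 Y-1.74 E4.7905

At z = 1.92 mm: the cylinder: section is a regular 6-gon, circumradius r=10; (rotated 10° about Z; rotation is an isometry so areas/perimeters/island counts are preserved). The outline is a single polygon with 6 vertices. Extrusion per mm of travel: 0.6 × 0.32 / (π × 0.875²) = 0.079824. Accumulating E over each segment gives final E = 4.7905.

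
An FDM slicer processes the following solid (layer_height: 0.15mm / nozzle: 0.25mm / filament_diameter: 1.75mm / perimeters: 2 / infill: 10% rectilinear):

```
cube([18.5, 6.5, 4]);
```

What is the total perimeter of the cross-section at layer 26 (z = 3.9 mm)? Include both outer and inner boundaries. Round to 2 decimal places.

At z = 3.9 mm: the cube is present — its section is the full 18.5×6.5 rectangle (perimeter 50.00 mm). Overall, the cross-section is a single solid region. Total boundary length (outer) = 50.00 mm.

50.00 mm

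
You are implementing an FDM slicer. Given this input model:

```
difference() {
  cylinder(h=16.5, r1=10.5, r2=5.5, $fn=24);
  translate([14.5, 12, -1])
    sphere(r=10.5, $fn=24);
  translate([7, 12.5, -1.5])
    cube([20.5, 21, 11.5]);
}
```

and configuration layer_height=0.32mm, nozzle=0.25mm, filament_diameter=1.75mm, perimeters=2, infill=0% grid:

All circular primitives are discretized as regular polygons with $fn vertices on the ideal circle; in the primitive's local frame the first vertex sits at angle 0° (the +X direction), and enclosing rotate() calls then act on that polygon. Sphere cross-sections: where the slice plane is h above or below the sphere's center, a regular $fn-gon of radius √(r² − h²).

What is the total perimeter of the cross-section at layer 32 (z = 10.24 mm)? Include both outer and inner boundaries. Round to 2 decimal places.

46.34 mm

At z = 10.24 mm: the cone (r1=10.5→r2=5.5) has section circumradius 7.397 here — a regular 24-gon (perimeter = 2·24·7.397·sin(180°/24) = 46.34 mm); the sphere at (14.5, 12) is absent (|z−center|=11.240 > r=10.5); the cube at (7, 12.5) does not reach this height (z outside [-1.5, 10]); Subtracting the remaining from the first: none of the subtracted shapes is present at this height, so the cone is unchanged — boundary = 46.34 mm. Overall, the cross-section is a single solid region. Total boundary length (outer) = 46.34 mm.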